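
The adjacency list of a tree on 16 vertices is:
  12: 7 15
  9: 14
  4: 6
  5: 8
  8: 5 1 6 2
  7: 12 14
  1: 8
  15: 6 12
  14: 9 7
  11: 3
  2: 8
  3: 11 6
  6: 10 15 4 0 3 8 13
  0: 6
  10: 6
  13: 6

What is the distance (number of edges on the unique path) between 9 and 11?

The path is 9–14–7–12–15–6–3–11, which has 7 edges.

7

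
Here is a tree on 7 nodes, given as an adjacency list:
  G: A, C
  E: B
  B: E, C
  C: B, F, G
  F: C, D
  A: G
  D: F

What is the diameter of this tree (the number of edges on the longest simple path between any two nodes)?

Starting from E, a farthest node is A at distance 4.
One longest path: E-B-C-G-A.
So the diameter is 4.

4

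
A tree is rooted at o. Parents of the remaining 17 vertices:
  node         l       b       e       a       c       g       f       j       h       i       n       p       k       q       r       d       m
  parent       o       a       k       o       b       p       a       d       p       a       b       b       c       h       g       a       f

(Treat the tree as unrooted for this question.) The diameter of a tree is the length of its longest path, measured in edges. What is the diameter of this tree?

6

Starting from e, a farthest node is l at distance 6.
One longest path: e-k-c-b-a-o-l.
So the diameter is 6.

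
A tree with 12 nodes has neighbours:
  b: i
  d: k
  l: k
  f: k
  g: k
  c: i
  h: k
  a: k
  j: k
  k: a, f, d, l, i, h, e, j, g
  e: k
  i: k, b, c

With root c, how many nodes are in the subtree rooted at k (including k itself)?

9

Descendants of k (including itself): k, f, a, j, g, h, d, e, l. That's 9.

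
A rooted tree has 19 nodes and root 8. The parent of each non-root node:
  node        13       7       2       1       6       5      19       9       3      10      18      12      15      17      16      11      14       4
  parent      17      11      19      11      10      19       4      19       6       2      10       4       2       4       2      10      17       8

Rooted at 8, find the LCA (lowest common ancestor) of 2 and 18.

2's ancestor chain is 2, 19, 4, 8 and 18's is 18, 10, 2, 19, 4, 8; they first meet at 2.

2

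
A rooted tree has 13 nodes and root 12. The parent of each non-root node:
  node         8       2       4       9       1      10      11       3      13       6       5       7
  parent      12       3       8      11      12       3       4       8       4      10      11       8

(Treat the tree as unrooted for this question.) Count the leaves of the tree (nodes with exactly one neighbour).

7

Exactly 7 nodes have a single neighbour: 1, 2, 5, 6, 7, 9, 13.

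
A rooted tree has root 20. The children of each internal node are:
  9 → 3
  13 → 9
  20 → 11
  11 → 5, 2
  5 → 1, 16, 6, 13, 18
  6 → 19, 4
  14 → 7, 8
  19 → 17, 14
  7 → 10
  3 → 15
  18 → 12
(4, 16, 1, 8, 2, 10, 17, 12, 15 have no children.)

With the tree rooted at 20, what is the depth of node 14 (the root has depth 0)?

5

Path from 20 to 14: 20–11–5–6–19–14, which has 5 edges.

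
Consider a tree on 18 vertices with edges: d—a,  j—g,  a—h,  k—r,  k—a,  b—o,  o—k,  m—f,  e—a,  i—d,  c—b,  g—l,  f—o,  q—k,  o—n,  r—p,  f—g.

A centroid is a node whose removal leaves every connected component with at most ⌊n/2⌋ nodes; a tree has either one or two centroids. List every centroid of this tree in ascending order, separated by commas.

k, o

Removing k splits the tree into components of sizes 9, 5, 2, 1; the largest is 9 ≤ ⌊18/2⌋ = 9.
o is adjacent to k and is also a centroid (the largest component after removing it is likewise 9).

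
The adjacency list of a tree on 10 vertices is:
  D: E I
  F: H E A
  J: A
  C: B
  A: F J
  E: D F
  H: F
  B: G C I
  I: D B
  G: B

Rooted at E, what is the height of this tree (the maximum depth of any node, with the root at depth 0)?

G sits deepest: E–D–I–B–G — 4 edges from the root.

4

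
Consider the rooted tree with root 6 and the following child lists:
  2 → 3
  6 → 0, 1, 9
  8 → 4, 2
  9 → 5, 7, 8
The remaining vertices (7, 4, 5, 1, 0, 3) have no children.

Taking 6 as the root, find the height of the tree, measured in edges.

The longest root-to-leaf path is 6-9-8-2-3 (4 edges).

4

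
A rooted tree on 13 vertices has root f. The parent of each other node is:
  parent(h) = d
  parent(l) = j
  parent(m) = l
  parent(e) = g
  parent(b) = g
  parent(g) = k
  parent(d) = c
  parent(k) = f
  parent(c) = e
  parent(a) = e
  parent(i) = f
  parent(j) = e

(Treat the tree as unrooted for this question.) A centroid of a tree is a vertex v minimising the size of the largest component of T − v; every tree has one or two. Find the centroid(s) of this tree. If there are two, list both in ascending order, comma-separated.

Delete e: the remaining components have sizes 5, 3, 3, 1. Max 5 ≤ 6, so e is a centroid.
Every other node leaves some component of size > 6, so the centroid is unique.

e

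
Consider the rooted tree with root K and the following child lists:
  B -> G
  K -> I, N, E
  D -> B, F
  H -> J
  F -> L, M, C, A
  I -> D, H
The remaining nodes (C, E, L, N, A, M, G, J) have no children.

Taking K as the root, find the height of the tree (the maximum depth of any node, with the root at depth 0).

The longest root-to-leaf path is K-I-D-B-G (4 edges).

4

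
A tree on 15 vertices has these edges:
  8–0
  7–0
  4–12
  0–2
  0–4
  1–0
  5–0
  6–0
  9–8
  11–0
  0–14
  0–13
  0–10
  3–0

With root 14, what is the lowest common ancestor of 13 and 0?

0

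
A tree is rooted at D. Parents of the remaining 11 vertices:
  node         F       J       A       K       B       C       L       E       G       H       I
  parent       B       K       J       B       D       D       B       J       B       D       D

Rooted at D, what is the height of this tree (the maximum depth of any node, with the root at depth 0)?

4

The longest root-to-leaf path is D–B–K–J–E (4 edges).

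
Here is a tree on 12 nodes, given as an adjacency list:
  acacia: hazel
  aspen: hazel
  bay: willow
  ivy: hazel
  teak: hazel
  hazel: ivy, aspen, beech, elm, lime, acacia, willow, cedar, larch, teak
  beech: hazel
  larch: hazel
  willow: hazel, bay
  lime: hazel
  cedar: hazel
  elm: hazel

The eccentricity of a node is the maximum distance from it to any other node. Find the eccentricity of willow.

A farthest node from willow is teak (cedar, elm, ivy, beech, lime, larch, aspen, acacia also at distance 2).
The path willow – hazel – teak has 2 edges.

2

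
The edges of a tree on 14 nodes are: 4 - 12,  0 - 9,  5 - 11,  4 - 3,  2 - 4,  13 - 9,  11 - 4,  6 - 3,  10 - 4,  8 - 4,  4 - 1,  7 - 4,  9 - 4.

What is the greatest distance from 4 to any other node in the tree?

2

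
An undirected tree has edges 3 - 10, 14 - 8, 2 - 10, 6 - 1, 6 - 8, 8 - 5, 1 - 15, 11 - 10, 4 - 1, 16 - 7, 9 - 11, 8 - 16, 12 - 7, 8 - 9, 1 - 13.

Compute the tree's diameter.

BFS from 2 reaches 13 last, at distance 7; BFS from 13 confirms no node is farther.
Path: 2 - 10 - 11 - 9 - 8 - 6 - 1 - 13.

7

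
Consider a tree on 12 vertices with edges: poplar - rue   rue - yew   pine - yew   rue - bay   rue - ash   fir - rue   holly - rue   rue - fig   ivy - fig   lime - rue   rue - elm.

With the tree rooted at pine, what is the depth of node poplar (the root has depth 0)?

Path from pine to poplar: pine → yew → rue → poplar, which has 3 edges.

3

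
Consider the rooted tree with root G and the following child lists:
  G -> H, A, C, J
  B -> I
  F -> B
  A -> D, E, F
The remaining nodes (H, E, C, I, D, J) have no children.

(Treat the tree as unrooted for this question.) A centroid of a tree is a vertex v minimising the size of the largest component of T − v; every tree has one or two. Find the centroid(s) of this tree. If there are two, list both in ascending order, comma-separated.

Delete A: the remaining components have sizes 4, 3, 1, 1. Max 4 ≤ 5, so A is a centroid.
Every other node leaves some component of size > 5, so the centroid is unique.

A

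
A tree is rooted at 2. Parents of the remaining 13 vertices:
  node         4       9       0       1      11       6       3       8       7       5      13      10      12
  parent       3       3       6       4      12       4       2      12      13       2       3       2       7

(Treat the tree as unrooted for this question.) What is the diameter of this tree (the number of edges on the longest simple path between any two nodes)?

Starting from 8, a farthest node is 0 at distance 7.
One longest path: 8–12–7–13–3–4–6–0.
So the diameter is 7.

7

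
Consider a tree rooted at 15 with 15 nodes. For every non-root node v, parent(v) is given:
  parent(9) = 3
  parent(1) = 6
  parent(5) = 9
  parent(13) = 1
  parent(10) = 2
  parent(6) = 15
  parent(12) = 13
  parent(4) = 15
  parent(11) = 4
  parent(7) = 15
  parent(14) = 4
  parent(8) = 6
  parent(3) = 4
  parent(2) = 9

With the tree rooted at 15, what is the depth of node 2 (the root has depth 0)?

Path from 15 to 2: 15 → 4 → 3 → 9 → 2, which has 4 edges.

4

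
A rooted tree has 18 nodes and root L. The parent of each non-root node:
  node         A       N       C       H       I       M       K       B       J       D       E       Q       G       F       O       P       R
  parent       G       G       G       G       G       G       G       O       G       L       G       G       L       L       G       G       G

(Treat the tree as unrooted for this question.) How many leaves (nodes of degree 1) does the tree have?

15

The leaves are A, B, C, D, E, F, H, I, J, K, M, N, P, Q, R.
That is 15 leaves.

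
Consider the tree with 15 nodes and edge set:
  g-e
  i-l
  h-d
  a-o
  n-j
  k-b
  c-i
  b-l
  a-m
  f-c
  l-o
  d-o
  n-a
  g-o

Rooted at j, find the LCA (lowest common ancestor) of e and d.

Ancestors of e (toward the root): e, g, o, a, n, j.
Ancestors of d: d, o, a, n, j.
The deepest node appearing in both lists is o.

o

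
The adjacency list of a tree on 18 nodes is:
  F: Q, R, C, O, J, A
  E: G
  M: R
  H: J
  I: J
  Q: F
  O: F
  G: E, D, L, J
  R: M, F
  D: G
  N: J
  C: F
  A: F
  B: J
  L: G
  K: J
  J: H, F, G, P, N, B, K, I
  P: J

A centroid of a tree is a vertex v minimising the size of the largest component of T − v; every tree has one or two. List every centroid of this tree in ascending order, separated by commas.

J

Delete J: the remaining components have sizes 7, 4, 1, 1, 1, 1, 1, 1. Max 7 ≤ 9, so J is a centroid.
Every other node leaves some component of size > 9, so the centroid is unique.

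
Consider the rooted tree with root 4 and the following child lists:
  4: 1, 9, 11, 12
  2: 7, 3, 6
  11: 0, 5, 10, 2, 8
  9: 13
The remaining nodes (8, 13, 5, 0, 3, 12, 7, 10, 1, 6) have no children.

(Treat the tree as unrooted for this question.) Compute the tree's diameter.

5

Starting from 13, a farthest node is 6 at distance 5.
One longest path: 13 – 9 – 4 – 11 – 2 – 6.
So the diameter is 5.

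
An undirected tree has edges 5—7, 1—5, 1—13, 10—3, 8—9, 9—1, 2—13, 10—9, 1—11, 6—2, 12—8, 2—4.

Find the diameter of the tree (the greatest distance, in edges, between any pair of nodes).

6

A longest path is 3–10–9–1–13–2–4, with 6 edges.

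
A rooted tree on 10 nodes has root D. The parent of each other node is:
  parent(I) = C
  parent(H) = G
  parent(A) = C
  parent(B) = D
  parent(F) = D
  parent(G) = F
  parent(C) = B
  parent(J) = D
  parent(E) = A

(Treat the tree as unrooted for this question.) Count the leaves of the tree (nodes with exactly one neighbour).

The leaves are E, H, I, J.
That is 4 leaves.

4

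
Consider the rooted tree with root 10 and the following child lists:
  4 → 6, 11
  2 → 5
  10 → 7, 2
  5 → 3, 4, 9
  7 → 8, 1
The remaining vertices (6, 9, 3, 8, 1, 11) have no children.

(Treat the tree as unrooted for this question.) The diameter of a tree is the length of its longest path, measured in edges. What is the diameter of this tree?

Starting from 11, a farthest node is 8 at distance 6.
One longest path: 11 – 4 – 5 – 2 – 10 – 7 – 8.
So the diameter is 6.

6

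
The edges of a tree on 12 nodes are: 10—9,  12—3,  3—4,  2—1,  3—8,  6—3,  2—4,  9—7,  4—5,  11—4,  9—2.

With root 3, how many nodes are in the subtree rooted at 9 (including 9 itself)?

The subtree rooted at 9 contains: 9, 7, 10 — 3 nodes.

3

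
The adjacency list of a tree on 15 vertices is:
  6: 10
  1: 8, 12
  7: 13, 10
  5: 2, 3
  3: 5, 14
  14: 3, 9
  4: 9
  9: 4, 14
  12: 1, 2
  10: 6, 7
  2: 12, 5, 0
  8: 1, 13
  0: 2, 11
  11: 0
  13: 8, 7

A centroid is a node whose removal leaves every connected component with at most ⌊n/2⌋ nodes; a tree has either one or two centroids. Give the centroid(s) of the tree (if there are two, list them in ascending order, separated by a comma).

If 2 is removed the pieces have sizes 7, 5, 2, all ≤ ⌊15/2⌋ = 7.
No neighbour of 2 does as well, so 2 is the unique centroid.

2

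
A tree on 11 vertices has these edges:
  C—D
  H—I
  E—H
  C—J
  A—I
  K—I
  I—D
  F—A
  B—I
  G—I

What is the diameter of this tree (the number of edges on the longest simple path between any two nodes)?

Starting from J, a farthest node is F at distance 5.
One longest path: J - C - D - I - A - F.
So the diameter is 5.

5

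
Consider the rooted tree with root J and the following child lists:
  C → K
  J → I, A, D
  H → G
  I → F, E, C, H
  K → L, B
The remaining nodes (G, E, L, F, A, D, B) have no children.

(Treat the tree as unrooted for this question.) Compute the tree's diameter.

Starting from L, a farthest node is G at distance 5.
One longest path: L–K–C–I–H–G.
So the diameter is 5.

5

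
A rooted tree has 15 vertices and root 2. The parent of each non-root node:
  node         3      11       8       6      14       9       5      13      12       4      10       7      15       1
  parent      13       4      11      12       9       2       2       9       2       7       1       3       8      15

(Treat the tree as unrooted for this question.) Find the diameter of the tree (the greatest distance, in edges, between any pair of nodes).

12

BFS from 10 reaches 6 last, at distance 12; BFS from 6 confirms no node is farther.
Path: 10 - 1 - 15 - 8 - 11 - 4 - 7 - 3 - 13 - 9 - 2 - 12 - 6.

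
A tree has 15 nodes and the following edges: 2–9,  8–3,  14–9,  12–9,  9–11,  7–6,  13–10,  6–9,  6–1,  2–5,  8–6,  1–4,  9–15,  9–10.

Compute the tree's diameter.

A longest path is 4-1-6-9-10-13, with 5 edges.

5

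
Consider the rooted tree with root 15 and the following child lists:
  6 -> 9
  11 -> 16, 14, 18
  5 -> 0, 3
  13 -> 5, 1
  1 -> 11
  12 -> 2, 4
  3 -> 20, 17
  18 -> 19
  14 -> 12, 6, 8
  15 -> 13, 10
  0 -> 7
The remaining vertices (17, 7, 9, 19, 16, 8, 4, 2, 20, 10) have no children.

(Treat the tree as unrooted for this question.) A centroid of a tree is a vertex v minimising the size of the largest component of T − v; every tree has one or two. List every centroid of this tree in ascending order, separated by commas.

11

Delete 11: the remaining components have sizes 10, 7, 2, 1. Max 10 ≤ 10, so 11 is a centroid.
Every other node leaves some component of size > 10, so the centroid is unique.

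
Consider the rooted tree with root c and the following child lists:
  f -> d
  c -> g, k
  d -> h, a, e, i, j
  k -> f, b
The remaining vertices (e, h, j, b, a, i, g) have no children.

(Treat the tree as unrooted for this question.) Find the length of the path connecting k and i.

3

Walking from k: k – f – d – i. Length 3.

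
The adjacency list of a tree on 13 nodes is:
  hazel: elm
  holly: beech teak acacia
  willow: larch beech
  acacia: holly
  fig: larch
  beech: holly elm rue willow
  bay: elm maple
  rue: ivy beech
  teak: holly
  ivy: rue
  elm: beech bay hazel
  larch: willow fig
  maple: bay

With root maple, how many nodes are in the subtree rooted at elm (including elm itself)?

11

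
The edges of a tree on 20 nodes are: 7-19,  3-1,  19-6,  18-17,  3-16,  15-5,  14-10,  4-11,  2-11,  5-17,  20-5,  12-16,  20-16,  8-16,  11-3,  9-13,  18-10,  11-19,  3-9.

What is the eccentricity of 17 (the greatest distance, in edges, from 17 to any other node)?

A farthest node from 17 is 7 (6 also at distance 7).
The path 17-5-20-16-3-11-19-7 has 7 edges.

7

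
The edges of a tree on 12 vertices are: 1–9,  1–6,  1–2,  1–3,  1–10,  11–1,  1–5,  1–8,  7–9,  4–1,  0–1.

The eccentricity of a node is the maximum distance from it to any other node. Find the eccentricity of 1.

A farthest node from 1 is 7.
The path 1 – 9 – 7 has 2 edges.

2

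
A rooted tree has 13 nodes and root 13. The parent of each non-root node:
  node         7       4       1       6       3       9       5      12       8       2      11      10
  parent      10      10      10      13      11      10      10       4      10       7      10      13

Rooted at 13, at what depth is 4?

13 – 10 – 4 — 2 edges.

2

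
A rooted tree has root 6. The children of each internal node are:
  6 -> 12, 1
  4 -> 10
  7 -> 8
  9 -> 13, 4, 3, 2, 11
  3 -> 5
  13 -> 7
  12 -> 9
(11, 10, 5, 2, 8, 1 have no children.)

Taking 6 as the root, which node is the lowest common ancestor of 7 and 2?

Ancestors of 7 (toward the root): 7, 13, 9, 12, 6.
Ancestors of 2: 2, 9, 12, 6.
The deepest node appearing in both lists is 9.

9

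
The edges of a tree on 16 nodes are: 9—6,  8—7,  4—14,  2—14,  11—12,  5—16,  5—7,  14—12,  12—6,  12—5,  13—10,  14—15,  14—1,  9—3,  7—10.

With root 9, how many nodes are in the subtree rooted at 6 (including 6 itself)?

14

Descendants of 6 (including itself): 6, 12, 5, 14, 11, 7, 16, 4, 1, 15, 2, 10, 8, 13. That's 14.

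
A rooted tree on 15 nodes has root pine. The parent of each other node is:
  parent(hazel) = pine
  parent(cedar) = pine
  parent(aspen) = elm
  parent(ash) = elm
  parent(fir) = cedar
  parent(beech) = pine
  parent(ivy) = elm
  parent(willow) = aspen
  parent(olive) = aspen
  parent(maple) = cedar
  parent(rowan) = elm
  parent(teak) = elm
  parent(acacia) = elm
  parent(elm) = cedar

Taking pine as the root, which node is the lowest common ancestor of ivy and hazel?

pine

Ancestors of ivy (toward the root): ivy, elm, cedar, pine.
Ancestors of hazel: hazel, pine.
The deepest node appearing in both lists is pine.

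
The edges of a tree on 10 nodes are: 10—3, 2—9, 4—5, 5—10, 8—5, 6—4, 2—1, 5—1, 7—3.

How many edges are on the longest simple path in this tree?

BFS from 7 reaches 9 last, at distance 6; BFS from 9 confirms no node is farther.
Path: 7 – 3 – 10 – 5 – 1 – 2 – 9.

6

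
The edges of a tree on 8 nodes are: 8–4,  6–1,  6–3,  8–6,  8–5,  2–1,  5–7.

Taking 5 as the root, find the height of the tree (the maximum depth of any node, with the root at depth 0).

4

The longest root-to-leaf path is 5–8–6–1–2 (4 edges).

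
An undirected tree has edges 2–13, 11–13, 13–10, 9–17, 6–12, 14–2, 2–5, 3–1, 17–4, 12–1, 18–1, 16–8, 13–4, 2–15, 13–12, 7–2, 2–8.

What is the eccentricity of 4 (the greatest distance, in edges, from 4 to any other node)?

Distances from 4 peak at 4, attained at 3 (16, 18 also at distance 4).
4 – 13 – 12 – 1 – 3

4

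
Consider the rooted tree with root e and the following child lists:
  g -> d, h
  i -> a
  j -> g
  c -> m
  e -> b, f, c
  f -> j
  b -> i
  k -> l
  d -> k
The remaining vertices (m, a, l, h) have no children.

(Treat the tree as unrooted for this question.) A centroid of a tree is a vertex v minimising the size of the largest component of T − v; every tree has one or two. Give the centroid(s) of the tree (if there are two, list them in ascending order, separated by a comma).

Delete f: the remaining components have sizes 6, 6. Max 6 ≤ 6, so f is a centroid.
No neighbour of f does as well, so f is the unique centroid.

f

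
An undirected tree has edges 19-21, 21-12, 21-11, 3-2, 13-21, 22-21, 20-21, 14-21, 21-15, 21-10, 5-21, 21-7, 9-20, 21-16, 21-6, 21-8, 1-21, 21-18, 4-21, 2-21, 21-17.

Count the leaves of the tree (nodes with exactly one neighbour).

Degree-1 nodes: 1, 3, 4, 5, 6, 7, 8, 9, 10, 11, 12, 13, 14, 15, 16, 17, 18, 19, 22 — 19 of them.

19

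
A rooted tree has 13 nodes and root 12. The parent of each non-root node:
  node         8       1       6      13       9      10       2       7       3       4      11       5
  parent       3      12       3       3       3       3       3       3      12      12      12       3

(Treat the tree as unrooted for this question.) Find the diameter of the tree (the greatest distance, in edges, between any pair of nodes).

A longest path is 4–12–3–2, with 3 edges.

3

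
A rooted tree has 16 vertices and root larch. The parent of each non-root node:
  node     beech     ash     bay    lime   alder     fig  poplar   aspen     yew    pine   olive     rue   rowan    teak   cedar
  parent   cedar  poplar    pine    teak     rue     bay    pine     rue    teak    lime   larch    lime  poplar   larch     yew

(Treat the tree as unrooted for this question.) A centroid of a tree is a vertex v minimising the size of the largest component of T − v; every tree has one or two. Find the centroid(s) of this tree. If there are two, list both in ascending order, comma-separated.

lime

Removing lime splits the tree into components of sizes 6, 6, 3; the largest is 6 ≤ ⌊16/2⌋ = 8.
No neighbour of lime does as well, so lime is the unique centroid.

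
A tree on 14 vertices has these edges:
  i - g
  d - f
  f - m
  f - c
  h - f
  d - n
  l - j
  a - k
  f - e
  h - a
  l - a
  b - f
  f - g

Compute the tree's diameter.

A longest path is n - d - f - h - a - l - j, with 6 edges.

6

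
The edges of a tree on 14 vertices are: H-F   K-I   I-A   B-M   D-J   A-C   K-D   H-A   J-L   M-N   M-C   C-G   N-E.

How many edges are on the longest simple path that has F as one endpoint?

Distances from F peak at 7, attained at L.
F – H – A – I – K – D – J – L

7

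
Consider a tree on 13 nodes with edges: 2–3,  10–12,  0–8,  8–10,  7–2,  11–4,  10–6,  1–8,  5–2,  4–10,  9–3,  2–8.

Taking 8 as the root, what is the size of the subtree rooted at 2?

2's subtree: {2, 5, 3, 7, 9}, size 5.

5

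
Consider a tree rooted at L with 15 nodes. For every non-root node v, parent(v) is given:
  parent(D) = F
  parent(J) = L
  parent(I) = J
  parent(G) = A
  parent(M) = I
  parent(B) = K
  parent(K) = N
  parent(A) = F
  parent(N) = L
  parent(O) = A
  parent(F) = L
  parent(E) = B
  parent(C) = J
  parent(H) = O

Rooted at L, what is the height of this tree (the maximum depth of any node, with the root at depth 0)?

A deepest node is E, reached by L–N–K–B–E.
That path has 4 edges, so the height is 4.

4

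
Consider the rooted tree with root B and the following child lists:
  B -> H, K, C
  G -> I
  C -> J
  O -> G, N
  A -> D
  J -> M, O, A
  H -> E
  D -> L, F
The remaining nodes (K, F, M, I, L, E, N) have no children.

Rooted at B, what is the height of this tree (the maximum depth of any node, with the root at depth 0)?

5

A deepest node is I, reached by B – C – J – O – G – I.
That path has 5 edges, so the height is 5.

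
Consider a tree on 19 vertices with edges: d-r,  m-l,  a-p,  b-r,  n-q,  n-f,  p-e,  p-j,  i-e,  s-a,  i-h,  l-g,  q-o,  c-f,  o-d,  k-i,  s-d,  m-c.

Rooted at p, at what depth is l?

10

p–a–s–d–o–q–n–f–c–m–l — 10 edges.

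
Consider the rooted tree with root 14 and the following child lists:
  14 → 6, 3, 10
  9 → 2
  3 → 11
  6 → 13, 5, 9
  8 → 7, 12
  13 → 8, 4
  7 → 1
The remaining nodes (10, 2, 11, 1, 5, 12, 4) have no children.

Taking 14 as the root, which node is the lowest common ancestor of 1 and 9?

6

Path 1→root: 1 7 8 13 6 14; path 9→root: 9 6 14.
First common node: 6.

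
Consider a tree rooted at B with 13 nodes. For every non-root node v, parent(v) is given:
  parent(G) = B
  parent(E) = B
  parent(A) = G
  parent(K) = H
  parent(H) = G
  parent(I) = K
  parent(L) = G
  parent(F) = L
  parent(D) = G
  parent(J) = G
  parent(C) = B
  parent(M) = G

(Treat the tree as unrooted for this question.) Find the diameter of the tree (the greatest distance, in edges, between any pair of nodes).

5

A longest path is I - K - H - G - L - F, with 5 edges.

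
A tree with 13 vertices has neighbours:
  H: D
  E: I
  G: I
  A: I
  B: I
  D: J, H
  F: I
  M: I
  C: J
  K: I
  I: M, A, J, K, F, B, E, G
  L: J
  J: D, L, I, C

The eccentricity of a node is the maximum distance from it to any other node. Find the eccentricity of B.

Distances from B peak at 4, attained at H.
B-I-J-D-H

4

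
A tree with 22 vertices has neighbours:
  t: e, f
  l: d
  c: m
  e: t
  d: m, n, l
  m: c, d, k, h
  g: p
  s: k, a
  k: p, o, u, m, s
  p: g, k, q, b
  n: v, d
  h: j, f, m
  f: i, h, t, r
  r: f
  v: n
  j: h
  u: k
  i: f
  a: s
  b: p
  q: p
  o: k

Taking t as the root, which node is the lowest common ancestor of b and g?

Ancestors of b (toward the root): b, p, k, m, h, f, t.
Ancestors of g: g, p, k, m, h, f, t.
The deepest node appearing in both lists is p.

p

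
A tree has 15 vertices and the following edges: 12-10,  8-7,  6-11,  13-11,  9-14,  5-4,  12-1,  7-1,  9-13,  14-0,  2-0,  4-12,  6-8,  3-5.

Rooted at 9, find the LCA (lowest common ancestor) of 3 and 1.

1

3's ancestor chain is 3, 5, 4, 12, 1, 7, 8, 6, 11, 13, 9 and 1's is 1, 7, 8, 6, 11, 13, 9; they first meet at 1.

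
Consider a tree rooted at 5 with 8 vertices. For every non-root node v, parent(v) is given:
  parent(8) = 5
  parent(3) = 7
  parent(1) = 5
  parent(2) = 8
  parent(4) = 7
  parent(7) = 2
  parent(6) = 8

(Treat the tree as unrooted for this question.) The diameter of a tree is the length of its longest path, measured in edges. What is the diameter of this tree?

5

Starting from 1, a farthest node is 4 at distance 5.
One longest path: 1–5–8–2–7–4.
So the diameter is 5.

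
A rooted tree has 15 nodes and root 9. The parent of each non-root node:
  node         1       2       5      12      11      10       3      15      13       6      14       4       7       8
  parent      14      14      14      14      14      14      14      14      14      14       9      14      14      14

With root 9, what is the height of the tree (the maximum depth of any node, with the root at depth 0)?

2

A deepest node is 11, reached by 9–14–11.
That path has 2 edges, so the height is 2.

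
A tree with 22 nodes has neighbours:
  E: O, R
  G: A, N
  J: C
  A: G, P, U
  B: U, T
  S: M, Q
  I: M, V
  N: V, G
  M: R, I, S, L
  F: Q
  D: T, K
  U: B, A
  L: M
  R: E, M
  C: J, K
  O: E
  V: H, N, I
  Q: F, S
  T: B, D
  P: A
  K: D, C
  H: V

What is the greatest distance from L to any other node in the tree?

The node farthest from L is J, via L-M-I-V-N-G-A-U-B-T-D-K-C-J — 13 edges.

13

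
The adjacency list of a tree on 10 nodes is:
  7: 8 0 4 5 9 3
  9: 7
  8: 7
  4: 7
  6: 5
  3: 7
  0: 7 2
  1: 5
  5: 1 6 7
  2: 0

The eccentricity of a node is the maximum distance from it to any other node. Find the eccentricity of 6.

A farthest node from 6 is 2.
The path 6–5–7–0–2 has 4 edges.

4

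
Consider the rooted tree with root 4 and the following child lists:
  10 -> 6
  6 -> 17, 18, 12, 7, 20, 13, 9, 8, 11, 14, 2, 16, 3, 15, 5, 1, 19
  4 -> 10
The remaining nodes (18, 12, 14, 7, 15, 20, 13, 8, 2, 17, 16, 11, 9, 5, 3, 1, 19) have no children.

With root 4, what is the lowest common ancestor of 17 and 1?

6

Ancestors of 17 (toward the root): 17, 6, 10, 4.
Ancestors of 1: 1, 6, 10, 4.
The deepest node appearing in both lists is 6.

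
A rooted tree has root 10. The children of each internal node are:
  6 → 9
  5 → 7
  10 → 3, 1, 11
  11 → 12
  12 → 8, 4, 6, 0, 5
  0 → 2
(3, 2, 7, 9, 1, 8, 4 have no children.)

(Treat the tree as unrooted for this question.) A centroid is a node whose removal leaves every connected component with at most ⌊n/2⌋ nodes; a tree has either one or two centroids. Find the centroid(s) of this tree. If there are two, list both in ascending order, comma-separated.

12

Delete 12: the remaining components have sizes 4, 2, 2, 2, 1, 1. Max 4 ≤ 6, so 12 is a centroid.
Every other node leaves some component of size > 6, so the centroid is unique.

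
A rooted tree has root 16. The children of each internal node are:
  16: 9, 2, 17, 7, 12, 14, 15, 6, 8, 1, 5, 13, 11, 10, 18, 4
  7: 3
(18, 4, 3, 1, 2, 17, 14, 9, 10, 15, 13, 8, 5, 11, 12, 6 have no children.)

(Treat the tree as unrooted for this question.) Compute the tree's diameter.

Starting from 3, a farthest node is 8 at distance 3.
One longest path: 3–7–16–8.
So the diameter is 3.

3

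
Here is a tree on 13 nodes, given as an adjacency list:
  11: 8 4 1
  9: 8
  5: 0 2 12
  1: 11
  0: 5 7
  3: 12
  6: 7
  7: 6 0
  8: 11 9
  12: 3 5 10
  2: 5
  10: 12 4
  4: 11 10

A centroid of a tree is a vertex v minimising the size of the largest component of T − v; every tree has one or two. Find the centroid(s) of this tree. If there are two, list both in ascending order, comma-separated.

12

Delete 12: the remaining components have sizes 6, 5, 1. Max 6 ≤ 6, so 12 is a centroid.
Every other node leaves some component of size > 6, so the centroid is unique.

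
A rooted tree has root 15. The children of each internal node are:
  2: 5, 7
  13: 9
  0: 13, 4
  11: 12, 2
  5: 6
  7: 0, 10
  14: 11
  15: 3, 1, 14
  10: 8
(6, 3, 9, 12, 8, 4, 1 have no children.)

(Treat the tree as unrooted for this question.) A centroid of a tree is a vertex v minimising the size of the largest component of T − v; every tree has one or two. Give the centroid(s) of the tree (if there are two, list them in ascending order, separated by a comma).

2

Delete 2: the remaining components have sizes 7, 6, 2. Max 7 ≤ 8, so 2 is a centroid.
Every other node leaves some component of size > 8, so the centroid is unique.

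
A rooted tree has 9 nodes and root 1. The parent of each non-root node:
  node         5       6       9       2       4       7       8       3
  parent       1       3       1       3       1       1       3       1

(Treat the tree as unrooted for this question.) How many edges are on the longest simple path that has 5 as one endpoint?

3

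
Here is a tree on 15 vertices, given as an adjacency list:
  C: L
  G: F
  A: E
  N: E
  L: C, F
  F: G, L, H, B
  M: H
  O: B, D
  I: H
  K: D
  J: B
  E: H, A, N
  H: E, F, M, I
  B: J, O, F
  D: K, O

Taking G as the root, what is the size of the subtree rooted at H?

6

The subtree rooted at H contains: H, E, I, M, A, N — 6 nodes.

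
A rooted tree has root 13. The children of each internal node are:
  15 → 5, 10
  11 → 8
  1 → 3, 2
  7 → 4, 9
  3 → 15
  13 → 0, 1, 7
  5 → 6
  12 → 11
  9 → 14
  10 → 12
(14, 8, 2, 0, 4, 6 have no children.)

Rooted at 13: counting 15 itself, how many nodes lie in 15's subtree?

7

The subtree rooted at 15 contains: 15, 10, 5, 12, 6, 11, 8 — 7 nodes.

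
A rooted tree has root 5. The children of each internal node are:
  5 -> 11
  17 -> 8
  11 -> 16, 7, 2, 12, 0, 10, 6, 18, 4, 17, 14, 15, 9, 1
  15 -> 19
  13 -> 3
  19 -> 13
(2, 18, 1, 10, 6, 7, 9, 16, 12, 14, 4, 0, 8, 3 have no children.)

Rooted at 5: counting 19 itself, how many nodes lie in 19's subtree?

3

Descendants of 19 (including itself): 19, 13, 3. That's 3.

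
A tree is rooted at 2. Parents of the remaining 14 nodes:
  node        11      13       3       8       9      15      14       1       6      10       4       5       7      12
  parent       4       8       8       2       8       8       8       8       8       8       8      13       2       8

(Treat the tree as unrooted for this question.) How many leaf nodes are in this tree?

11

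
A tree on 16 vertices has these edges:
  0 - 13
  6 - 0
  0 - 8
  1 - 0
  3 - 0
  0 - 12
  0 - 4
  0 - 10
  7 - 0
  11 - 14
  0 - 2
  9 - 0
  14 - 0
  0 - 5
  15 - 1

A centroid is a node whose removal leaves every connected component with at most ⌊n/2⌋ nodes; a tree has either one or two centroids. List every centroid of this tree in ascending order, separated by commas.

Delete 0: the remaining components have sizes 2, 2, 1, 1, 1, 1, 1, 1, 1, 1, 1, 1, 1. Max 2 ≤ 8, so 0 is a centroid.
No neighbour of 0 does as well, so 0 is the unique centroid.

0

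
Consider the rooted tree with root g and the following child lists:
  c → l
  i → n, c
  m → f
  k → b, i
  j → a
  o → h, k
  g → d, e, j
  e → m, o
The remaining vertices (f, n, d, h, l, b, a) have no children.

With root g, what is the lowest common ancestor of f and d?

g

Path f→root: f m e g; path d→root: d g.
First common node: g.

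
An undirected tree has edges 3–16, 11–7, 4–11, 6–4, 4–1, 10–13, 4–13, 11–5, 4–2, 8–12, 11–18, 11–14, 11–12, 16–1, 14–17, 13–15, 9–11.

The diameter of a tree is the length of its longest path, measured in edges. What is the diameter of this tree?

6

Starting from 17, a farthest node is 3 at distance 6.
One longest path: 17 – 14 – 11 – 4 – 1 – 16 – 3.
So the diameter is 6.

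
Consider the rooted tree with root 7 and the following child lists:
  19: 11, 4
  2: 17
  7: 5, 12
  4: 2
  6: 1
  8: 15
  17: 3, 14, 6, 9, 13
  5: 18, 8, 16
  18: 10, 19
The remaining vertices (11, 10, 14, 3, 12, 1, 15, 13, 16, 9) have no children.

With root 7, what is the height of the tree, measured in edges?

8

The longest root-to-leaf path is 7 – 5 – 18 – 19 – 4 – 2 – 17 – 6 – 1 (8 edges).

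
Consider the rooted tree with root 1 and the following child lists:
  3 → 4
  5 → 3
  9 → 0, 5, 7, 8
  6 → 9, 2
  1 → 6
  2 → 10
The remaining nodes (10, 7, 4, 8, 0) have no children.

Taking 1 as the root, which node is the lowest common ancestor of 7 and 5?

9

Path 7→root: 7 9 6 1; path 5→root: 5 9 6 1.
First common node: 9.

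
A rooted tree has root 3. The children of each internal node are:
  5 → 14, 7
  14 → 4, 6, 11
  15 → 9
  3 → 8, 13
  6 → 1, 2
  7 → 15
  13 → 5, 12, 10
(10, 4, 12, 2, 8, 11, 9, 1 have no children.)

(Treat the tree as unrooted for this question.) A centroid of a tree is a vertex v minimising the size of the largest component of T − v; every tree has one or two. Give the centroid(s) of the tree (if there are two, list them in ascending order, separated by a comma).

5

Delete 5: the remaining components have sizes 6, 5, 3. Max 6 ≤ 7, so 5 is a centroid.
No neighbour of 5 does as well, so 5 is the unique centroid.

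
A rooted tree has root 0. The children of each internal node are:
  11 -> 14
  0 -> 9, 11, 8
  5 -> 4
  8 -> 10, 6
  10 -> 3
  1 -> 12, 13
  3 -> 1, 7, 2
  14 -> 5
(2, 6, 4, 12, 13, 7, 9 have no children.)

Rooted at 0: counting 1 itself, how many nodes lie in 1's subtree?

3

The subtree rooted at 1 contains: 1, 13, 12 — 3 nodes.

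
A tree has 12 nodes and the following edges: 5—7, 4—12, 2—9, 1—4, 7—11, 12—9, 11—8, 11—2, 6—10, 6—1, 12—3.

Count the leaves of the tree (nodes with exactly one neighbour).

Exactly 4 nodes have a single neighbour: 3, 5, 8, 10.

4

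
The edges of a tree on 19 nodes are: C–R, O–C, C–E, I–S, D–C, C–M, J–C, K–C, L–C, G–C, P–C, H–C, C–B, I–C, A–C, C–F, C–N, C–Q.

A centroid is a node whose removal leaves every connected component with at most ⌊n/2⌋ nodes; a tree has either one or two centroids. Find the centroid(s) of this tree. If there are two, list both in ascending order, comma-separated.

C

Delete C: the remaining components have sizes 2, 1, 1, 1, 1, 1, 1, 1, 1, 1, 1, 1, 1, 1, 1, 1, 1. Max 2 ≤ 9, so C is a centroid.
Every other node leaves some component of size > 9, so the centroid is unique.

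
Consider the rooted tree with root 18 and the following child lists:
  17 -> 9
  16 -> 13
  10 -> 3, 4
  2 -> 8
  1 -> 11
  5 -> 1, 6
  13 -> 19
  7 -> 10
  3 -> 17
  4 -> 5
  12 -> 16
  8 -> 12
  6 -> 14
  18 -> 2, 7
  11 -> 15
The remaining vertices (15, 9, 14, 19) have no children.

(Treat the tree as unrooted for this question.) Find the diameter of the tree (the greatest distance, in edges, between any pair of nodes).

13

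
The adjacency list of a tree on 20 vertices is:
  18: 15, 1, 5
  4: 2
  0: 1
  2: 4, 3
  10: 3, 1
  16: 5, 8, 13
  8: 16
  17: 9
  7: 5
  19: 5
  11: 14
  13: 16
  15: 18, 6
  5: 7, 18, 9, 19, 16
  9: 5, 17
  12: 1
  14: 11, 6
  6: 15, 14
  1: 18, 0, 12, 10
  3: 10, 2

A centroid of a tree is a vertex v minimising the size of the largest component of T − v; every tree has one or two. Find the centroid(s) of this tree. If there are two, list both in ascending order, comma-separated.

Removing 18 splits the tree into components of sizes 8, 7, 4; the largest is 8 ≤ ⌊20/2⌋ = 10.
No neighbour of 18 does as well, so 18 is the unique centroid.

18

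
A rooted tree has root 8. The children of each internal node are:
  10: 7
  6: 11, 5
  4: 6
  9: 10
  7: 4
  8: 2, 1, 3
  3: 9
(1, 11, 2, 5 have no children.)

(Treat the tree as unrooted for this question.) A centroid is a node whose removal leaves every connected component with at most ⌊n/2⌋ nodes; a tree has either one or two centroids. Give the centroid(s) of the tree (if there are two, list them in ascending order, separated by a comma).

10

Removing 10 splits the tree into components of sizes 5, 5; the largest is 5 ≤ ⌊11/2⌋ = 5.
Every other node leaves some component of size > 5, so the centroid is unique.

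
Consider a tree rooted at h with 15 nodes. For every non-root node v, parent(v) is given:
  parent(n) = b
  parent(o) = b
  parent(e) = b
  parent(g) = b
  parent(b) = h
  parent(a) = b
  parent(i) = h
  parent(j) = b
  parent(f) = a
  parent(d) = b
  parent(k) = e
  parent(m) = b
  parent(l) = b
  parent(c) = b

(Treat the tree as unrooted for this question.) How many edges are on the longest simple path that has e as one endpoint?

A farthest node from e is f (i also at distance 3).
The path e–b–a–f has 3 edges.

3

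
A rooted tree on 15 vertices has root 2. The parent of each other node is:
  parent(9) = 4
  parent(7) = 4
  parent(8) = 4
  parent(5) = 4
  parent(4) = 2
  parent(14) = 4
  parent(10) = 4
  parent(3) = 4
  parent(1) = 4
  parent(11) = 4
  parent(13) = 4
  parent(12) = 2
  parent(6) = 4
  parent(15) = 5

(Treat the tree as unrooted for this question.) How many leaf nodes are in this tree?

12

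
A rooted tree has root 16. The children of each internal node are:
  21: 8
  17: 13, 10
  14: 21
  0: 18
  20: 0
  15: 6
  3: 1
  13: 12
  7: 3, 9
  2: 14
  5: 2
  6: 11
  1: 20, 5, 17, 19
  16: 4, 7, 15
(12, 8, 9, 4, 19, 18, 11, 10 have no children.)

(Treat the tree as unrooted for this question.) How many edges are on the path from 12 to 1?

3

12–13–17–1: 3 edges.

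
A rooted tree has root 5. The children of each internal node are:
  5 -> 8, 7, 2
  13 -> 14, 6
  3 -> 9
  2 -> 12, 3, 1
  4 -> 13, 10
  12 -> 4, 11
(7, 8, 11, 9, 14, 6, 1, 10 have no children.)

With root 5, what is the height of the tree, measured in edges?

A deepest node is 14, reached by 5 → 2 → 12 → 4 → 13 → 14.
That path has 5 edges, so the height is 5.

5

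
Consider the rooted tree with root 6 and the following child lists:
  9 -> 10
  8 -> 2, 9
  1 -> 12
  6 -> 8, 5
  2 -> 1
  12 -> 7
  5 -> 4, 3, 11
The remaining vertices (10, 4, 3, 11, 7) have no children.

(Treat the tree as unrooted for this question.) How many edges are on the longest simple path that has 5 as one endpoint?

6

A farthest node from 5 is 7.
The path 5-6-8-2-1-12-7 has 6 edges.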